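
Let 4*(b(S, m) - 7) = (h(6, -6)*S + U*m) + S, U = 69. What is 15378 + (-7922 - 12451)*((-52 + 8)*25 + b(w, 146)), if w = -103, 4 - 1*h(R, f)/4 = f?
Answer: -30070155/4 ≈ -7.5175e+6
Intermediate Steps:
h(R, f) = 16 - 4*f
b(S, m) = 7 + 41*S/4 + 69*m/4 (b(S, m) = 7 + (((16 - 4*(-6))*S + 69*m) + S)/4 = 7 + (((16 + 24)*S + 69*m) + S)/4 = 7 + ((40*S + 69*m) + S)/4 = 7 + (41*S + 69*m)/4 = 7 + (41*S/4 + 69*m/4) = 7 + 41*S/4 + 69*m/4)
15378 + (-7922 - 12451)*((-52 + 8)*25 + b(w, 146)) = 15378 + (-7922 - 12451)*((-52 + 8)*25 + (7 + (41/4)*(-103) + (69/4)*146)) = 15378 - 20373*(-44*25 + (7 - 4223/4 + 5037/2)) = 15378 - 20373*(-1100 + 5879/4) = 15378 - 20373*1479/4 = 15378 - 30131667/4 = -30070155/4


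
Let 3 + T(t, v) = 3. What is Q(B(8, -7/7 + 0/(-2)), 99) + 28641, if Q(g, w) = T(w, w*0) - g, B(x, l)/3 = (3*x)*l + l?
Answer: 28716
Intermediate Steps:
B(x, l) = 3*l + 9*l*x (B(x, l) = 3*((3*x)*l + l) = 3*(3*l*x + l) = 3*(l + 3*l*x) = 3*l + 9*l*x)
T(t, v) = 0 (T(t, v) = -3 + 3 = 0)
Q(g, w) = -g (Q(g, w) = 0 - g = -g)
Q(B(8, -7/7 + 0/(-2)), 99) + 28641 = -3*(-7/7 + 0/(-2))*(1 + 3*8) + 28641 = -3*(-7*1/7 + 0*(-1/2))*(1 + 24) + 28641 = -3*(-1 + 0)*25 + 28641 = -3*(-1)*25 + 28641 = -1*(-75) + 28641 = 75 + 28641 = 28716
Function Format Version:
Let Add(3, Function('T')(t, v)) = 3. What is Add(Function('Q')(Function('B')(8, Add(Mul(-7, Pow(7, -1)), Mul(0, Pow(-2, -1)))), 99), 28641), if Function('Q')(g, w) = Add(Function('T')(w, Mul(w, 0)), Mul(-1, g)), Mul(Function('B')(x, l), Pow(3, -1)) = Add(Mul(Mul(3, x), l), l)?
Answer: 28716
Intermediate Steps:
Function('B')(x, l) = Add(Mul(3, l), Mul(9, l, x)) (Function('B')(x, l) = Mul(3, Add(Mul(Mul(3, x), l), l)) = Mul(3, Add(Mul(3, l, x), l)) = Mul(3, Add(l, Mul(3, l, x))) = Add(Mul(3, l), Mul(9, l, x)))
Function('T')(t, v) = 0 (Function('T')(t, v) = Add(-3, 3) = 0)
Function('Q')(g, w) = Mul(-1, g) (Function('Q')(g, w) = Add(0, Mul(-1, g)) = Mul(-1, g))
Add(Function('Q')(Function('B')(8, Add(Mul(-7, Pow(7, -1)), Mul(0, Pow(-2, -1)))), 99), 28641) = Add(Mul(-1, Mul(3, Add(Mul(-7, Pow(7, -1)), Mul(0, Pow(-2, -1))), Add(1, Mul(3, 8)))), 28641) = Add(Mul(-1, Mul(3, Add(Mul(-7, Rational(1, 7)), Mul(0, Rational(-1, 2))), Add(1, 24))), 28641) = Add(Mul(-1, Mul(3, Add(-1, 0), 25)), 28641) = Add(Mul(-1, Mul(3, -1, 25)), 28641) = Add(Mul(-1, -75), 28641) = Add(75, 28641) = 28716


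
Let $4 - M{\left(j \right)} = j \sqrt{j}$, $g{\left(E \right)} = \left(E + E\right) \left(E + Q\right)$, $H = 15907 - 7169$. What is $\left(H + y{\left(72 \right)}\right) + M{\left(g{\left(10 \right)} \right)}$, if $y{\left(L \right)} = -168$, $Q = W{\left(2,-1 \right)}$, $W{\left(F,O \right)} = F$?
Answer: $8574 - 960 \sqrt{15} \approx 4855.9$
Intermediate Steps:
$Q = 2$
$H = 8738$ ($H = 15907 - 7169 = 8738$)
$g{\left(E \right)} = 2 E \left(2 + E\right)$ ($g{\left(E \right)} = \left(E + E\right) \left(E + 2\right) = 2 E \left(2 + E\right)$)
$M{\left(j \right)} = 4 - j^{\frac{3}{2}}$ ($M{\left(j \right)} = 4 - j \sqrt{j} = 4 - j^{\frac{3}{2}}$)
$\left(H + y{\left(72 \right)}\right) + M{\left(g{\left(10 \right)} \right)} = \left(8738 - 168\right) + \left(4 - \left(2 \cdot 10 \left(2 + 10\right)\right)^{\frac{3}{2}}\right) = 8570 + \left(4 - \left(2 \cdot 10 \cdot 12\right)^{\frac{3}{2}}\right) = 8570 + \left(4 - 240^{\frac{3}{2}}\right) = 8570 + \left(4 - 960 \sqrt{15}\right) = 8574 - 960 \sqrt{15}$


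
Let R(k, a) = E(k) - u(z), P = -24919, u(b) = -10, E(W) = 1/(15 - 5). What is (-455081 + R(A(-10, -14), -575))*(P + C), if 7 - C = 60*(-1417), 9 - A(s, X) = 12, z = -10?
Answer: -136767008286/5 ≈ -2.7353e+10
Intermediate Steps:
A(s, X) = -3 (A(s, X) = 9 - 1*12 = 9 - 12 = -3)
E(W) = ⅒ (E(W) = 1/10 = ⅒)
R(k, a) = 101/10 (R(k, a) = ⅒ - 1*(-10) = ⅒ + 10 = 101/10)
C = 85027 (C = 7 - 60*(-1417) = 7 - 1*(-85020) = 7 + 85020 = 85027)
(-455081 + R(A(-10, -14), -575))*(P + C) = (-455081 + 101/10)*(-24919 + 85027) = -4550709/10*60108 = -136767008286/5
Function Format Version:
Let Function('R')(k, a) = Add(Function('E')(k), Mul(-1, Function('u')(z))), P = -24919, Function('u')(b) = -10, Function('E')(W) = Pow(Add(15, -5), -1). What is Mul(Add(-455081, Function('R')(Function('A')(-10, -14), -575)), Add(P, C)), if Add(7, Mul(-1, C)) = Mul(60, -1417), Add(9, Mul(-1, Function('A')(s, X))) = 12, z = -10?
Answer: Rational(-136767008286, 5) ≈ -2.7353e+10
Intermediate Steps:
Function('A')(s, X) = -3 (Function('A')(s, X) = Add(9, Mul(-1, 12)) = Add(9, -12) = -3)
Function('E')(W) = Rational(1, 10) (Function('E')(W) = Pow(10, -1) = Rational(1, 10))
Function('R')(k, a) = Rational(101, 10) (Function('R')(k, a) = Add(Rational(1, 10), Mul(-1, -10)) = Add(Rational(1, 10), 10) = Rational(101, 10))
C = 85027 (C = Add(7, Mul(-1, Mul(60, -1417))) = Add(7, Mul(-1, -85020)) = Add(7, 85020) = 85027)
Mul(Add(-455081, Function('R')(Function('A')(-10, -14), -575)), Add(P, C)) = Mul(Add(-455081, Rational(101, 10)), Add(-24919, 85027)) = Mul(Rational(-4550709, 10), 60108) = Rational(-136767008286, 5)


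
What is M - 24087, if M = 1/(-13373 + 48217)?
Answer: -839287427/34844 ≈ -24087.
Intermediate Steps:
M = 1/34844 ≈ 2.8699e-5
M - 24087 = 1/34844 - 24087 = -839287427/34844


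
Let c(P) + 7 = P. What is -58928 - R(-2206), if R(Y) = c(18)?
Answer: -58939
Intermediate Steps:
c(P) = -7 + P
R(Y) = 11 (R(Y) = -7 + 18 = 11)
-58928 - R(-2206) = -58928 - 1*11 = -58928 - 11 = -58939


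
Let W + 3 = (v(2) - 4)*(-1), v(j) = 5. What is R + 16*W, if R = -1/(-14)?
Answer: -895/14 ≈ -63.929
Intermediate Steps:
R = 1/14 (R = -1*(-1/14) = 1/14 ≈ 0.071429)
W = -4 (W = -3 + (5 - 4)*(-1) = -3 + 1*(-1) = -3 - 1 = -4)
R + 16*W = 1/14 + 16*(-4) = 1/14 - 64 = -895/14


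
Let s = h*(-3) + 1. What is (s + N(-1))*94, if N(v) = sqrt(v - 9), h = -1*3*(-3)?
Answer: -2444 + 94*I*sqrt(10) ≈ -2444.0 + 297.25*I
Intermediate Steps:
h = 9 (h = -3*(-3) = 9)
s = -26 (s = 9*(-3) + 1 = -27 + 1 = -26)
N(v) = sqrt(-9 + v)
(s + N(-1))*94 = (-26 + sqrt(-9 - 1))*94 = (-26 + sqrt(-10))*94 = (-26 + I*sqrt(10))*94 = -2444 + 94*I*sqrt(10)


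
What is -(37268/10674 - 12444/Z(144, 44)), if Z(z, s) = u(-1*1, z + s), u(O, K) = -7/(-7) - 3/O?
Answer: 16584773/5337 ≈ 3107.5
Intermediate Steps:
u(O, K) = 1 - 3/O (u(O, K) = -7*(-1/7) - 3/O = 1 - 3/O)
Z(z, s) = 4 (Z(z, s) = (-3 - 1*1)/((-1*1)) = (-3 - 1)/(-1) = -1*(-4) = 4)
-(37268/10674 - 12444/Z(144, 44)) = -(37268/10674 - 12444/4) = -(37268*(1/10674) - 12444*1/4) = -(18634/5337 - 3111) = -1*(-16584773/5337) = 16584773/5337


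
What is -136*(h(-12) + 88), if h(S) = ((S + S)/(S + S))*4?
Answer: -12512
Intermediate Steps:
h(S) = 4 (h(S) = ((2*S)/((2*S)))*4 = ((2*S)*(1/(2*S)))*4 = 1*4 = 4)
-136*(h(-12) + 88) = -136*(4 + 88) = -136*92 = -12512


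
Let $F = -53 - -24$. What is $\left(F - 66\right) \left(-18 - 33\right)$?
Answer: $4845$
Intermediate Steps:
$F = -29$ ($F = -53 + \left(-6 + 30\right) = -53 + 24 = -29$)
$\left(F - 66\right) \left(-18 - 33\right) = \left(-29 - 66\right) \left(-18 - 33\right) = \left(-95\right) \left(-51\right) = 4845$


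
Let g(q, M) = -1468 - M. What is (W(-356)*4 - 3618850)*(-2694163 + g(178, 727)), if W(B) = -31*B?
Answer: 9638687120748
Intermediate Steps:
(W(-356)*4 - 3618850)*(-2694163 + g(178, 727)) = (-31*(-356)*4 - 3618850)*(-2694163 + (-1468 - 1*727)) = (11036*4 - 3618850)*(-2694163 + (-1468 - 727)) = (44144 - 3618850)*(-2694163 - 2195) = -3574706*(-2696358) = 9638687120748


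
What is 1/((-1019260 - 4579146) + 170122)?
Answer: -1/5428284 ≈ -1.8422e-7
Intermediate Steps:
1/((-1019260 - 4579146) + 170122) = 1/(-5598406 + 170122) = 1/(-5428284) = -1/5428284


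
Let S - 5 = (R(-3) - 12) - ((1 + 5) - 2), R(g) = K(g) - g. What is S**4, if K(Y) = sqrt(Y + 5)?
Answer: (8 - sqrt(2))**4 ≈ 1881.2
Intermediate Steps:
K(Y) = sqrt(5 + Y)
R(g) = sqrt(5 + g) - g
S = -8 + sqrt(2) (S = 5 + (((sqrt(5 - 3) - 1*(-3)) - 12) - ((1 + 5) - 2)) = 5 + (((sqrt(2) + 3) - 12) - (6 - 2)) = 5 + (((3 + sqrt(2)) - 12) - 1*4) = 5 + ((-9 + sqrt(2)) - 4) = 5 + (-13 + sqrt(2)) = -8 + sqrt(2) ≈ -6.5858)
S**4 = (-8 + sqrt(2))**4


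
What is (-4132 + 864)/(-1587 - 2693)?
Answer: 817/1070 ≈ 0.76355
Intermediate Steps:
(-4132 + 864)/(-1587 - 2693) = -3268/(-4280) = -3268*(-1/4280) = 817/1070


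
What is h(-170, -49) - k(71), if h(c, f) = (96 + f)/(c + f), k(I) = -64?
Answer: 13969/219 ≈ 63.785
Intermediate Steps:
h(c, f) = (96 + f)/(c + f)
h(-170, -49) - k(71) = (96 - 49)/(-170 - 49) - 1*(-64) = 47/(-219) + 64 = -1/219*47 + 64 = -47/219 + 64 = 13969/219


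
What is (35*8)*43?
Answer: 12040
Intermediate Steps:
(35*8)*43 = 280*43 = 12040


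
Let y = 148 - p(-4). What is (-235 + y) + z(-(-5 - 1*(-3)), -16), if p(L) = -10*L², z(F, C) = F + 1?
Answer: 76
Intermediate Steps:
z(F, C) = 1 + F
y = 308 (y = 148 - (-10)*(-4)² = 148 - (-10)*16 = 148 - 1*(-160) = 148 + 160 = 308)
(-235 + y) + z(-(-5 - 1*(-3)), -16) = (-235 + 308) + (1 - (-5 - 1*(-3))) = 73 + (1 - (-5 + 3)) = 73 + (1 - 1*(-2)) = 73 + (1 + 2) = 73 + 3 = 76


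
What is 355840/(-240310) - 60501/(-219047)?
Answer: -6340668917/5263918457 ≈ -1.2046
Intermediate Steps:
355840/(-240310) - 60501/(-219047) = 355840*(-1/240310) - 60501*(-1/219047) = -35584/24031 + 60501/219047 = -6340668917/5263918457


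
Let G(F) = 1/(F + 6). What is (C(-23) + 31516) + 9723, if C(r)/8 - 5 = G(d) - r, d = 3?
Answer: 373175/9 ≈ 41464.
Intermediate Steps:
G(F) = 1/(6 + F)
C(r) = 368/9 - 8*r (C(r) = 40 + 8*(1/(6 + 3) - r) = 40 + 8*(1/9 - r) = 40 + 8*(⅑ - r) = 40 + (8/9 - 8*r) = 368/9 - 8*r)
(C(-23) + 31516) + 9723 = ((368/9 - 8*(-23)) + 31516) + 9723 = ((368/9 + 184) + 31516) + 9723 = (2024/9 + 31516) + 9723 = 285668/9 + 9723 = 373175/9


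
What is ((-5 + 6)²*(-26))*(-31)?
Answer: 806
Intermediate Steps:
((-5 + 6)²*(-26))*(-31) = (1²*(-26))*(-31) = (1*(-26))*(-31) = -26*(-31) = 806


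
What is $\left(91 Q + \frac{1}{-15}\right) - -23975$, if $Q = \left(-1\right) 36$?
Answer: $\frac{310484}{15} \approx 20699.0$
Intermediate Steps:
$Q = -36$
$\left(91 Q + \frac{1}{-15}\right) - -23975 = \left(91 \left(-36\right) + \frac{1}{-15}\right) - -23975 = \left(-3276 - \frac{1}{15}\right) + 23975 = - \frac{49141}{15} + 23975 = \frac{310484}{15}$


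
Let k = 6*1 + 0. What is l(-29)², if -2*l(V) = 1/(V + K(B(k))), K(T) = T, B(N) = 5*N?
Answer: ¼ ≈ 0.25000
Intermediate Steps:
k = 6 (k = 6 + 0 = 6)
l(V) = -1/(2*(30 + V)) (l(V) = -1/(2*(V + 5*6)) = -1/(2*(V + 30)) = -1/(2*(30 + V)))
l(-29)² = (-1/(60 + 2*(-29)))² = (-1/(60 - 58))² = (-1/2)² = (-1*½)² = (-½)² = ¼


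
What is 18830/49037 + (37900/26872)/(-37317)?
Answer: 4720133635405/12293360431422 ≈ 0.38396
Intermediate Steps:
18830/49037 + (37900/26872)/(-37317) = 18830*(1/49037) + (37900*(1/26872))*(-1/37317) = 18830/49037 + (9475/6718)*(-1/37317) = 18830/49037 - 9475/250695606 = 4720133635405/12293360431422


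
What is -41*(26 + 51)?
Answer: -3157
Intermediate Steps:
-41*(26 + 51) = -41*77 = -3157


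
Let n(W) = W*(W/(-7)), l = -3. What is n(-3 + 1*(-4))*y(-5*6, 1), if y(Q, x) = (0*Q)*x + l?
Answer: 21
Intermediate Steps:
y(Q, x) = -3 (y(Q, x) = (0*Q)*x - 3 = 0*x - 3 = 0 - 3 = -3)
n(W) = -W²/7 (n(W) = W*(W*(-⅐)) = W*(-W/7) = -W²/7)
n(-3 + 1*(-4))*y(-5*6, 1) = -(-3 + 1*(-4))²/7*(-3) = -(-3 - 4)²/7*(-3) = -⅐*(-7)²*(-3) = -⅐*49*(-3) = -7*(-3) = 21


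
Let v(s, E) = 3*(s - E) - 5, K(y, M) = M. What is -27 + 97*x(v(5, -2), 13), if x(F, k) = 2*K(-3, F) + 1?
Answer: 3174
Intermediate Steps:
v(s, E) = -5 - 3*E + 3*s (v(s, E) = (-3*E + 3*s) - 5 = -5 - 3*E + 3*s)
x(F, k) = 1 + 2*F (x(F, k) = 2*F + 1 = 1 + 2*F)
-27 + 97*x(v(5, -2), 13) = -27 + 97*(1 + 2*(-5 - 3*(-2) + 3*5)) = -27 + 97*(1 + 2*(-5 + 6 + 15)) = -27 + 97*(1 + 2*16) = -27 + 97*(1 + 32) = -27 + 97*33 = -27 + 3201 = 3174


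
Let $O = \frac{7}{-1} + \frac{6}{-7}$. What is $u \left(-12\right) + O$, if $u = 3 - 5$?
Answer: $\frac{113}{7} \approx 16.143$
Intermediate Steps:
$u = -2$
$O = - \frac{55}{7}$ ($O = 7 \left(-1\right) + 6 \left(- \frac{1}{7}\right) = -7 - \frac{6}{7} = - \frac{55}{7} \approx -7.8571$)
$u \left(-12\right) + O = \left(-2\right) \left(-12\right) - \frac{55}{7} = 24 - \frac{55}{7} = \frac{113}{7}$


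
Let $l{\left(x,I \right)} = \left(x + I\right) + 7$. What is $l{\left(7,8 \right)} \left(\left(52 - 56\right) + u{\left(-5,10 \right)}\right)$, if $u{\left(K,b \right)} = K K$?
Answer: $462$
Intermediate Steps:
$u{\left(K,b \right)} = K^{2}$
$l{\left(x,I \right)} = 7 + I + x$ ($l{\left(x,I \right)} = \left(I + x\right) + 7 = 7 + I + x$)
$l{\left(7,8 \right)} \left(\left(52 - 56\right) + u{\left(-5,10 \right)}\right) = \left(7 + 8 + 7\right) \left(\left(52 - 56\right) + \left(-5\right)^{2}\right) = 22 \left(-4 + 25\right) = 22 \cdot 21 = 462$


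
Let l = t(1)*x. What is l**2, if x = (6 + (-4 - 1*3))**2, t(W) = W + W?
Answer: 4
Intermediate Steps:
t(W) = 2*W
x = 1 (x = (6 + (-4 - 3))**2 = (6 - 7)**2 = (-1)**2 = 1)
l = 2 (l = (2*1)*1 = 2*1 = 2)
l**2 = 2**2 = 4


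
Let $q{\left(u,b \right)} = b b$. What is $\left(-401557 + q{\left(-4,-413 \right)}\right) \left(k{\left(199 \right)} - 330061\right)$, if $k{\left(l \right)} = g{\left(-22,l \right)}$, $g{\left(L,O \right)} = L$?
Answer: $76245212004$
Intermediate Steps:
$q{\left(u,b \right)} = b^{2}$
$k{\left(l \right)} = -22$
$\left(-401557 + q{\left(-4,-413 \right)}\right) \left(k{\left(199 \right)} - 330061\right) = \left(-401557 + \left(-413\right)^{2}\right) \left(-22 - 330061\right) = \left(-401557 + 170569\right) \left(-330083\right) = \left(-230988\right) \left(-330083\right) = 76245212004$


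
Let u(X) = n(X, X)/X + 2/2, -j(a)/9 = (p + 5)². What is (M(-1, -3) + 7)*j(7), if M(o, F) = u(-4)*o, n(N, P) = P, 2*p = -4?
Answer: -405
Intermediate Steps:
p = -2 (p = (½)*(-4) = -2)
j(a) = -81 (j(a) = -9*(-2 + 5)² = -9*3² = -9*9 = -81)
u(X) = 2 (u(X) = X/X + 2/2 = 1 + 2*(½) = 1 + 1 = 2)
M(o, F) = 2*o
(M(-1, -3) + 7)*j(7) = (2*(-1) + 7)*(-81) = (-2 + 7)*(-81) = 5*(-81) = -405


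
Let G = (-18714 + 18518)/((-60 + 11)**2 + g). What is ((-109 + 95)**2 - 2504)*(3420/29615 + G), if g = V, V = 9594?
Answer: -16256794976/71046385 ≈ -228.82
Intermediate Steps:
g = 9594
G = -196/11995 (G = (-18714 + 18518)/((-60 + 11)**2 + 9594) = -196/((-49)**2 + 9594) = -196/(2401 + 9594) = -196/11995 ≈ -0.016340)
((-109 + 95)**2 - 2504)*(3420/29615 + G) = ((-109 + 95)**2 - 2504)*(3420/29615 - 196/11995) = ((-14)**2 - 2504)*(3420*(1/29615) - 196/11995) = (196 - 2504)*(684/5923 - 196/11995) = -2308*7043672/71046385 = -16256794976/71046385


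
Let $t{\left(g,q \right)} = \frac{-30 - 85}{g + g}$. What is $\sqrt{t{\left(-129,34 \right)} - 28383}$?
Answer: $\frac{i \sqrt{1889256342}}{258} \approx 168.47 i$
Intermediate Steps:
$t{\left(g,q \right)} = - \frac{115}{2 g}$
$\sqrt{t{\left(-129,34 \right)} - 28383} = \sqrt{- \frac{115}{2 \left(-129\right)} - 28383} = \sqrt{\left(- \frac{115}{2}\right) \left(- \frac{1}{129}\right) - 28383} = \sqrt{\frac{115}{258} - 28383} = \sqrt{- \frac{7322699}{258}} = \frac{i \sqrt{1889256342}}{258}$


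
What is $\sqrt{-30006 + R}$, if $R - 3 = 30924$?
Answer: $\sqrt{921} \approx 30.348$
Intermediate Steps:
$R = 30927$ ($R = 3 + 30924 = 30927$)
$\sqrt{-30006 + R} = \sqrt{-30006 + 30927} = \sqrt{921}$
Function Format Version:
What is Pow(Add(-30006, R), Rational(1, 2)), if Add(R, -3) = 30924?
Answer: Pow(921, Rational(1, 2)) ≈ 30.348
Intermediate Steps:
R = 30927 (R = Add(3, 30924) = 30927)
Pow(Add(-30006, R), Rational(1, 2)) = Pow(Add(-30006, 30927), Rational(1, 2)) = Pow(921, Rational(1, 2))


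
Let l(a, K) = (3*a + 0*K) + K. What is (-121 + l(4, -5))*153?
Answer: -17442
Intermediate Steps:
l(a, K) = K + 3*a (l(a, K) = (3*a + 0) + K = 3*a + K = K + 3*a)
(-121 + l(4, -5))*153 = (-121 + (-5 + 3*4))*153 = (-121 + (-5 + 12))*153 = (-121 + 7)*153 = -114*153 = -17442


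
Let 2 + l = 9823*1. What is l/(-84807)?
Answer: -9821/84807 ≈ -0.11580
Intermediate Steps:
l = 9821 (l = -2 + 9823*1 = -2 + 9823 = 9821)
l/(-84807) = 9821/(-84807) = 9821*(-1/84807) = -9821/84807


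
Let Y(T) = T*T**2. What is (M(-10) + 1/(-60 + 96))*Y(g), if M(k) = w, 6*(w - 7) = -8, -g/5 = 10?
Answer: -6406250/9 ≈ -7.1181e+5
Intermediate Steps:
g = -50 (g = -5*10 = -50)
w = 17/3 (w = 7 + (1/6)*(-8) = 7 - 4/3 = 17/3 ≈ 5.6667)
Y(T) = T**3
M(k) = 17/3
(M(-10) + 1/(-60 + 96))*Y(g) = (17/3 + 1/(-60 + 96))*(-50)**3 = (17/3 + 1/36)*(-125000) = (205/36)*(-125000) = -6406250/9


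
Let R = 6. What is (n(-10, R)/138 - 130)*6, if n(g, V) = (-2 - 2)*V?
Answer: -17964/23 ≈ -781.04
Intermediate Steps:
n(g, V) = -4*V
(n(-10, R)/138 - 130)*6 = (-4*6/138 - 130)*6 = (-24*1/138 - 130)*6 = (-4/23 - 130)*6 = -2994/23*6 = -17964/23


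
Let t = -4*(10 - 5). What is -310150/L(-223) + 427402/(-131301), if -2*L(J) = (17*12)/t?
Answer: -135750616334/2232117 ≈ -60817.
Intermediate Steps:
t = -20 (t = -4*5 = -20)
L(J) = 51/10 (L(J) = -17*12/(2*(-20)) = -102*(-1)/20 = -½*(-51/5) = 51/10)
-310150/L(-223) + 427402/(-131301) = -310150/51/10 + 427402/(-131301) = -310150*10/51 + 427402*(-1/131301) = -3101500/51 - 427402/131301 = -135750616334/2232117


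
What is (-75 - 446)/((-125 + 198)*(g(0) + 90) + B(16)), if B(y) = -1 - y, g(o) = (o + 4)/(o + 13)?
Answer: -6773/85481 ≈ -0.079234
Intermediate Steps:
g(o) = (4 + o)/(13 + o)
(-75 - 446)/((-125 + 198)*(g(0) + 90) + B(16)) = (-75 - 446)/((-125 + 198)*((4 + 0)/(13 + 0) + 90) + (-1 - 1*16)) = -521/(73*(4/13 + 90) + (-1 - 16)) = -521/(73*((1/13)*4 + 90) - 17) = -521/(73*(4/13 + 90) - 17) = -521/(73*(1174/13) - 17) = -521/(85702/13 - 17) = -521/85481/13 = -521*13/85481 = -6773/85481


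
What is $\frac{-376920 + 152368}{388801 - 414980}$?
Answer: $\frac{224552}{26179} \approx 8.5776$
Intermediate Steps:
$\frac{-376920 + 152368}{388801 - 414980} = - \frac{224552}{-26179} = \left(-224552\right) \left(- \frac{1}{26179}\right) = \frac{224552}{26179}$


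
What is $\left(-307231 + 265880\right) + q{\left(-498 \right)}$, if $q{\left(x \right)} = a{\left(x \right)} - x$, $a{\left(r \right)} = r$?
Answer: $-41351$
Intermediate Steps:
$q{\left(x \right)} = 0$ ($q{\left(x \right)} = x - x = 0$)
$\left(-307231 + 265880\right) + q{\left(-498 \right)} = \left(-307231 + 265880\right) + 0 = -41351 + 0 = -41351$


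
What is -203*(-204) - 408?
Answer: 41004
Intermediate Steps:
-203*(-204) - 408 = 41412 - 408 = 41004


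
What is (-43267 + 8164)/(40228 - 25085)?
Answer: -35103/15143 ≈ -2.3181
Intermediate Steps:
(-43267 + 8164)/(40228 - 25085) = -35103/15143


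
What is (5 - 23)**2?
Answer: 324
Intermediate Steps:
(5 - 23)**2 = (-18)**2 = 324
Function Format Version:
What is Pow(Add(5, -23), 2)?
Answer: 324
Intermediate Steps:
Pow(Add(5, -23), 2) = Pow(-18, 2) = 324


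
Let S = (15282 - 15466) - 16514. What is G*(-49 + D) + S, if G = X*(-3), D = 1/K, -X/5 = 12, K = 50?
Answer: -127572/5 ≈ -25514.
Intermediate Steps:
X = -60 (X = -5*12 = -60)
S = -16698 (S = -184 - 16514 = -16698)
D = 1/50 ≈ 0.020000
G = 180 (G = -60*(-3) = 180)
G*(-49 + D) + S = 180*(-49 + 1/50) - 16698 = 180*(-2449/50) - 16698 = -44082/5 - 16698 = -127572/5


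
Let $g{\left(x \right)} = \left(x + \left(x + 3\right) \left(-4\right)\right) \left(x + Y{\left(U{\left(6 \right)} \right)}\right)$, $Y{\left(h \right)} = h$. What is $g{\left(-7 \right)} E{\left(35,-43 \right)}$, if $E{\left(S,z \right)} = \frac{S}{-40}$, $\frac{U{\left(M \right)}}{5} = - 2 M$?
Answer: $\frac{4221}{8} \approx 527.63$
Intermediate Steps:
$U{\left(M \right)} = - 10 M$ ($U{\left(M \right)} = 5 \left(- 2 M\right) = - 10 M$)
$E{\left(S,z \right)} = - \frac{S}{40}$ ($E{\left(S,z \right)} = S \left(- \frac{1}{40}\right) = - \frac{S}{40}$)
$g{\left(x \right)} = \left(-60 + x\right) \left(-12 - 3 x\right)$ ($g{\left(x \right)} = \left(x + \left(x + 3\right) \left(-4\right)\right) \left(x - 60\right) = \left(x + \left(3 + x\right) \left(-4\right)\right) \left(x - 60\right) = \left(x - \left(12 + 4 x\right)\right) \left(-60 + x\right) = \left(-12 - 3 x\right) \left(-60 + x\right) = \left(-60 + x\right) \left(-12 - 3 x\right)$)
$g{\left(-7 \right)} E{\left(35,-43 \right)} = \left(720 - 3 \left(-7\right)^{2} + 168 \left(-7\right)\right) \left(\left(- \frac{1}{40}\right) 35\right) = \left(720 - 147 - 1176\right) \left(- \frac{7}{8}\right) = \left(-603\right) \left(- \frac{7}{8}\right) = \frac{4221}{8}$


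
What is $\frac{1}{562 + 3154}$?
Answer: $\frac{1}{3716} \approx 0.00026911$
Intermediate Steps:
$\frac{1}{562 + 3154} = \frac{1}{3716}$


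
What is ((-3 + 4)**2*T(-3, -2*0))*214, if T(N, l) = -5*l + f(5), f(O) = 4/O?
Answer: 856/5 ≈ 171.20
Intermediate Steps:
T(N, l) = 4/5 - 5*l (T(N, l) = -5*l + 4/5 = 4/5 - 5*l)
((-3 + 4)**2*T(-3, -2*0))*214 = ((-3 + 4)**2*(4/5 - (-10)*0))*214 = (1**2*(4/5 - 5*0))*214 = (1*(4/5 + 0))*214 = (1*(4/5))*214 = (4/5)*214 = 856/5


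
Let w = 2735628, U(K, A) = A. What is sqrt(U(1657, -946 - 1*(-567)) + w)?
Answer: sqrt(2735249) ≈ 1653.9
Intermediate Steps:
sqrt(U(1657, -946 - 1*(-567)) + w) = sqrt((-946 - 1*(-567)) + 2735628) = sqrt((-946 + 567) + 2735628) = sqrt(-379 + 2735628) = sqrt(2735249)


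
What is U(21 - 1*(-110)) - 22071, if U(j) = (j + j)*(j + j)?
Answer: 46573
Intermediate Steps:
U(j) = 4*j**2 (U(j) = (2*j)*(2*j) = 4*j**2)
U(21 - 1*(-110)) - 22071 = 4*(21 - 1*(-110))**2 - 22071 = 4*(21 + 110)**2 - 22071 = 4*131**2 - 22071 = 4*17161 - 22071 = 68644 - 22071 = 46573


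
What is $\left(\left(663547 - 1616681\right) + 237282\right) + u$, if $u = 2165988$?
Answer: $1450136$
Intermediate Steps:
$\left(\left(663547 - 1616681\right) + 237282\right) + u = \left(\left(663547 - 1616681\right) + 237282\right) + 2165988 = \left(-953134 + 237282\right) + 2165988 = -715852 + 2165988 = 1450136$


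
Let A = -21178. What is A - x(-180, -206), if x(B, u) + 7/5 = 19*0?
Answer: -105883/5 ≈ -21177.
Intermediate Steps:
x(B, u) = -7/5 (x(B, u) = -7/5 + 19*0 = -7/5 + 0 = -7/5)
A - x(-180, -206) = -21178 - 1*(-7/5) = -21178 + 7/5 = -105883/5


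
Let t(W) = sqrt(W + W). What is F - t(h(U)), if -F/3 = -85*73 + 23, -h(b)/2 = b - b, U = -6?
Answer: 18546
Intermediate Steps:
h(b) = 0 (h(b) = -2*(b - b) = -2*0 = 0)
t(W) = sqrt(2)*sqrt(W) (t(W) = sqrt(2*W) = sqrt(2)*sqrt(W))
F = 18546 (F = -3*(-85*73 + 23) = -3*(-6205 + 23) = -3*(-6182) = 18546)
F - t(h(U)) = 18546 - sqrt(2)*sqrt(0) = 18546 - sqrt(2)*0 = 18546 - 1*0 = 18546 + 0 = 18546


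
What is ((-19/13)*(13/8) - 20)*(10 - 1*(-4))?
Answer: -1253/4 ≈ -313.25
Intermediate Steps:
((-19/13)*(13/8) - 20)*(10 - 1*(-4)) = ((-19*1/13)*(13*(1/8)) - 20)*(10 + 4) = (-19/13*13/8 - 20)*14 = (-19/8 - 20)*14 = -179/8*14 = -1253/4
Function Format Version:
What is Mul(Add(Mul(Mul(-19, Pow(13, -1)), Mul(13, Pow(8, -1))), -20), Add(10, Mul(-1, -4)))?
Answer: Rational(-1253, 4) ≈ -313.25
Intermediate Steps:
Mul(Add(Mul(Mul(-19, Pow(13, -1)), Mul(13, Pow(8, -1))), -20), Add(10, Mul(-1, -4))) = Mul(Add(Mul(Mul(-19, Rational(1, 13)), Mul(13, Rational(1, 8))), -20), Add(10, 4)) = Mul(Add(Mul(Rational(-19, 13), Rational(13, 8)), -20), 14) = Mul(Add(Rational(-19, 8), -20), 14) = Mul(Rational(-179, 8), 14) = Rational(-1253, 4)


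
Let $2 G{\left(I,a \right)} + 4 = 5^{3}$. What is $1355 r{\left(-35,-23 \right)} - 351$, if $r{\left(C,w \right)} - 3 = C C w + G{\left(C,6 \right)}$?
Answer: $- \frac{76182867}{2} \approx -3.8091 \cdot 10^{7}$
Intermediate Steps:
$G{\left(I,a \right)} = \frac{121}{2}$ ($G{\left(I,a \right)} = -2 + \frac{5^{3}}{2} = -2 + \frac{1}{2} \cdot 125 = -2 + \frac{125}{2} = \frac{121}{2}$)
$r{\left(C,w \right)} = \frac{127}{2} + w C^{2}$ ($r{\left(C,w \right)} = 3 + \left(C C w + \frac{121}{2}\right) = 3 + \left(C^{2} w + \frac{121}{2}\right) = 3 + \left(w C^{2} + \frac{121}{2}\right) = 3 + \left(\frac{121}{2} + w C^{2}\right) = \frac{127}{2} + w C^{2}$)
$1355 r{\left(-35,-23 \right)} - 351 = 1355 \left(\frac{127}{2} - 23 \left(-35\right)^{2}\right) - 351 = 1355 \left(\frac{127}{2} - 28175\right) - 351 = 1355 \left(- \frac{56223}{2}\right) - 351 = - \frac{76182165}{2} - 351 = - \frac{76182867}{2}$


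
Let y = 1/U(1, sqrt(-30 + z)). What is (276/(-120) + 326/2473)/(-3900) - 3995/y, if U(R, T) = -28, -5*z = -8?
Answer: 3596187157873/32149000 ≈ 1.1186e+5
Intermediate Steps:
z = 8/5 (z = -1/5*(-8) = 8/5 ≈ 1.6000)
y = -1/28 (y = 1/(-28) = -1/28 ≈ -0.035714)
(276/(-120) + 326/2473)/(-3900) - 3995/y = (276/(-120) + 326/2473)/(-3900) - 3995/(-1/28) = (276*(-1/120) + 326*(1/2473))*(-1/3900) - 3995*(-28) = (-23/10 + 326/2473)*(-1/3900) + 111860 = -53619/24730*(-1/3900) + 111860 = 17873/32149000 + 111860 = 3596187157873/32149000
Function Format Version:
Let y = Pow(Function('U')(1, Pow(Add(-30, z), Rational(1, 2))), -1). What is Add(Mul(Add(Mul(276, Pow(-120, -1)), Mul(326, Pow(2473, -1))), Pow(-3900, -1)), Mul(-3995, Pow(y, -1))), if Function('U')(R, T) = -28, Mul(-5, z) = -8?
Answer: Rational(3596187157873, 32149000) ≈ 1.1186e+5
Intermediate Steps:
z = Rational(8, 5) (z = Mul(Rational(-1, 5), -8) = Rational(8, 5) ≈ 1.6000)
y = Rational(-1, 28) (y = Pow(-28, -1) = Rational(-1, 28) ≈ -0.035714)
Add(Mul(Add(Mul(276, Pow(-120, -1)), Mul(326, Pow(2473, -1))), Pow(-3900, -1)), Mul(-3995, Pow(y, -1))) = Add(Mul(Add(Mul(276, Pow(-120, -1)), Mul(326, Pow(2473, -1))), Pow(-3900, -1)), Mul(-3995, Pow(Rational(-1, 28), -1))) = Add(Mul(Add(Mul(276, Rational(-1, 120)), Mul(326, Rational(1, 2473))), Rational(-1, 3900)), Mul(-3995, -28)) = Add(Mul(Add(Rational(-23, 10), Rational(326, 2473)), Rational(-1, 3900)), 111860) = Add(Mul(Rational(-53619, 24730), Rational(-1, 3900)), 111860) = Add(Rational(17873, 32149000), 111860) = Rational(3596187157873, 32149000)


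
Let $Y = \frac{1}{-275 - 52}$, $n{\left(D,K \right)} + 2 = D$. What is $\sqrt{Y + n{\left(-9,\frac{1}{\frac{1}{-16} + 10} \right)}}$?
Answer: $\frac{i \sqrt{1176546}}{327} \approx 3.3171 i$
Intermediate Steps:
$n{\left(D,K \right)} = -2 + D$
$Y = - \frac{1}{327}$ ($Y = \frac{1}{-327} = - \frac{1}{327} \approx -0.0030581$)
$\sqrt{Y + n{\left(-9,\frac{1}{\frac{1}{-16} + 10} \right)}} = \sqrt{- \frac{1}{327} - 11} = \sqrt{- \frac{3598}{327}} = \frac{i \sqrt{1176546}}{327}$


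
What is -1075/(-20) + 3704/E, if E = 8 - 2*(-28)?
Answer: 893/8 ≈ 111.63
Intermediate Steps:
E = 64 (E = 8 + 56 = 64)
-1075/(-20) + 3704/E = -1075/(-20) + 3704/64 = -1075*(-1/20) + 3704*(1/64) = 215/4 + 463/8 = 893/8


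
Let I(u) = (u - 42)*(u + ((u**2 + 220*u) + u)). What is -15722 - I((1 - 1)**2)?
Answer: -15722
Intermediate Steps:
I(u) = (-42 + u)*(u**2 + 222*u) (I(u) = (-42 + u)*(u + (u**2 + 221*u)) = (-42 + u)*(u**2 + 222*u))
-15722 - I((1 - 1)**2) = -15722 - (1 - 1)**2*(-9324 + ((1 - 1)**2)**2 + 180*(1 - 1)**2) = -15722 - 0**2*(-9324 + (0**2)**2 + 180*0**2) = -15722 - 0*(-9324 + 0**2 + 180*0) = -15722 - 0*(-9324 + 0 + 0) = -15722 - 0*(-9324) = -15722 - 1*0 = -15722 + 0 = -15722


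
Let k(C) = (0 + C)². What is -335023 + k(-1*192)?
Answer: -298159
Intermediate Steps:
k(C) = C²
-335023 + k(-1*192) = -335023 + (-1*192)² = -335023 + (-192)² = -335023 + 36864 = -298159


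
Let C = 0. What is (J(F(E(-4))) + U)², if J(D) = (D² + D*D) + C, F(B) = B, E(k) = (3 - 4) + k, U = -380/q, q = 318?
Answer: 60217600/25281 ≈ 2381.9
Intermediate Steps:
U = -190/159 (U = -380/318 = -380*1/318 = -190/159 ≈ -1.1950)
E(k) = -1 + k
J(D) = 2*D² (J(D) = (D² + D*D) + 0 = (D² + D²) + 0 = 2*D² + 0 = 2*D²)
(J(F(E(-4))) + U)² = (2*(-1 - 4)² - 190/159)² = (2*(-5)² - 190/159)² = (2*25 - 190/159)² = (50 - 190/159)² = (7760/159)² = 60217600/25281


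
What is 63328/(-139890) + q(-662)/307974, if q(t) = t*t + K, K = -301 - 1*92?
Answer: 2319311051/2393471270 ≈ 0.96902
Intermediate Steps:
K = -393 (K = -301 - 92 = -393)
q(t) = -393 + t² (q(t) = t*t - 393 = t² - 393 = -393 + t²)
63328/(-139890) + q(-662)/307974 = 63328/(-139890) + (-393 + (-662)²)/307974 = 63328*(-1/139890) + (-393 + 438244)*(1/307974) = -31664/69945 + 437851*(1/307974) = -31664/69945 + 437851/307974 = 2319311051/2393471270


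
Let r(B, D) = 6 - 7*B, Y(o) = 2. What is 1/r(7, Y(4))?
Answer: -1/43 ≈ -0.023256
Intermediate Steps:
1/r(7, Y(4)) = 1/(6 - 7*7) = 1/(6 - 49) = 1/(-43) = -1/43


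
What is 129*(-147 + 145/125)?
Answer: -470334/25 ≈ -18813.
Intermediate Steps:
129*(-147 + 145/125) = 129*(-147 + 145*(1/125)) = 129*(-147 + 29/25) = 129*(-3646/25) = -470334/25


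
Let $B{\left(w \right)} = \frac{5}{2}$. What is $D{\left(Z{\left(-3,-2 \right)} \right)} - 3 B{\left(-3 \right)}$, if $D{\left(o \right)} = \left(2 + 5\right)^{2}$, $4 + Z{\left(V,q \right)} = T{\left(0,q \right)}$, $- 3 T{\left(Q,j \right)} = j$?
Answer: $\frac{83}{2} \approx 41.5$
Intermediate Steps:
$T{\left(Q,j \right)} = - \frac{j}{3}$
$Z{\left(V,q \right)} = -4 - \frac{q}{3}$
$D{\left(o \right)} = 49$ ($D{\left(o \right)} = 7^{2} = 49$)
$B{\left(w \right)} = \frac{5}{2}$ ($B{\left(w \right)} = 5 \cdot \frac{1}{2} = \frac{5}{2}$)
$D{\left(Z{\left(-3,-2 \right)} \right)} - 3 B{\left(-3 \right)} = 49 - \frac{15}{2} = \frac{83}{2}$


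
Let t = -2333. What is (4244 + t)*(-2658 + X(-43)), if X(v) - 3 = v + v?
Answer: -5238051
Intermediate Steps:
X(v) = 3 + 2*v (X(v) = 3 + (v + v) = 3 + 2*v)
(4244 + t)*(-2658 + X(-43)) = (4244 - 2333)*(-2658 + (3 + 2*(-43))) = 1911*(-2658 + (3 - 86)) = 1911*(-2658 - 83) = 1911*(-2741) = -5238051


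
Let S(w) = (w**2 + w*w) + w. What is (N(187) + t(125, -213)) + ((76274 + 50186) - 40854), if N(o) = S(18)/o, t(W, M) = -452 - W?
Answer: 15901089/187 ≈ 85033.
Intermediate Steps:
S(w) = w + 2*w**2 (S(w) = (w**2 + w**2) + w = 2*w**2 + w = w + 2*w**2)
N(o) = 666/o (N(o) = (18*(1 + 2*18))/o = (18*(1 + 36))/o = (18*37)/o = 666/o)
(N(187) + t(125, -213)) + ((76274 + 50186) - 40854) = (666/187 + (-452 - 1*125)) + ((76274 + 50186) - 40854) = (666*(1/187) + (-452 - 125)) + (126460 - 40854) = (666/187 - 577) + 85606 = -107233/187 + 85606 = 15901089/187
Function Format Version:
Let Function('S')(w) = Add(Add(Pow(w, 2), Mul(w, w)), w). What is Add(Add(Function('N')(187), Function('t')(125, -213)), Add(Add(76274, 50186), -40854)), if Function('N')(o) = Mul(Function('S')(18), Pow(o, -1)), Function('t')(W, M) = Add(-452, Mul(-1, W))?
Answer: Rational(15901089, 187) ≈ 85033.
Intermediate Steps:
Function('S')(w) = Add(w, Mul(2, Pow(w, 2))) (Function('S')(w) = Add(Add(Pow(w, 2), Pow(w, 2)), w) = Add(Mul(2, Pow(w, 2)), w) = Add(w, Mul(2, Pow(w, 2))))
Function('N')(o) = Mul(666, Pow(o, -1)) (Function('N')(o) = Mul(Mul(18, Add(1, Mul(2, 18))), Pow(o, -1)) = Mul(Mul(18, Add(1, 36)), Pow(o, -1)) = Mul(Mul(18, 37), Pow(o, -1)) = Mul(666, Pow(o, -1)))
Add(Add(Function('N')(187), Function('t')(125, -213)), Add(Add(76274, 50186), -40854)) = Add(Add(Mul(666, Pow(187, -1)), Add(-452, Mul(-1, 125))), Add(Add(76274, 50186), -40854)) = Add(Add(Mul(666, Rational(1, 187)), Add(-452, -125)), Add(126460, -40854)) = Add(Add(Rational(666, 187), -577), 85606) = Add(Rational(-107233, 187), 85606) = Rational(15901089, 187)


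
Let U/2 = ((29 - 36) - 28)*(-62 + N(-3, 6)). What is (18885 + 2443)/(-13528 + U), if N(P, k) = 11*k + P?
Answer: -10664/6799 ≈ -1.5685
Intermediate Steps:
N(P, k) = P + 11*k
U = -70 (U = 2*(((29 - 36) - 28)*(-62 + (-3 + 11*6))) = 2*((-7 - 28)*(-62 + (-3 + 66))) = 2*(-35*(-62 + 63)) = 2*(-35*1) = 2*(-35) = -70)
(18885 + 2443)/(-13528 + U) = (18885 + 2443)/(-13528 - 70) = 21328/(-13598) = 21328*(-1/13598) = -10664/6799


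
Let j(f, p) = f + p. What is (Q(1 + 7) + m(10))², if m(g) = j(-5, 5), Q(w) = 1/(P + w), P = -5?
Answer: ⅑ ≈ 0.11111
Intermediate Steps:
Q(w) = 1/(-5 + w)
m(g) = 0 (m(g) = -5 + 5 = 0)
(Q(1 + 7) + m(10))² = (1/(-5 + (1 + 7)) + 0)² = (1/(-5 + 8) + 0)² = (1/3 + 0)² = (⅓ + 0)² = (⅓)² = ⅑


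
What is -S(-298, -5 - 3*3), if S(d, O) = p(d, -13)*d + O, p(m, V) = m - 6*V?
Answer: -65546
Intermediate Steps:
p(m, V) = m - 6*V
S(d, O) = O + d*(78 + d) (S(d, O) = (d - 6*(-13))*d + O = (d + 78)*d + O = (78 + d)*d + O = d*(78 + d) + O = O + d*(78 + d))
-S(-298, -5 - 3*3) = -((-5 - 3*3) - 298*(78 - 298)) = -((-5 - 9) - 298*(-220)) = -(-14 + 65560) = -1*65546 = -65546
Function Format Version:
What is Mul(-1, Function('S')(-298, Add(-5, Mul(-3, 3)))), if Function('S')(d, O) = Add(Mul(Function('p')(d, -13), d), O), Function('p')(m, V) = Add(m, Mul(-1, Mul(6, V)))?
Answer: -65546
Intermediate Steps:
Function('p')(m, V) = Add(m, Mul(-6, V))
Function('S')(d, O) = Add(O, Mul(d, Add(78, d))) (Function('S')(d, O) = Add(Mul(Add(d, Mul(-6, -13)), d), O) = Add(Mul(Add(d, 78), d), O) = Add(Mul(Add(78, d), d), O) = Add(Mul(d, Add(78, d)), O) = Add(O, Mul(d, Add(78, d))))
Mul(-1, Function('S')(-298, Add(-5, Mul(-3, 3)))) = Mul(-1, Add(Add(-5, Mul(-3, 3)), Mul(-298, Add(78, -298)))) = Mul(-1, Add(Add(-5, -9), Mul(-298, -220))) = Mul(-1, Add(-14, 65560)) = Mul(-1, 65546) = -65546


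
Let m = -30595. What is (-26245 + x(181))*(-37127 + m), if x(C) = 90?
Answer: 1771268910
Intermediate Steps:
(-26245 + x(181))*(-37127 + m) = (-26245 + 90)*(-37127 - 30595) = -26155*(-67722) = 1771268910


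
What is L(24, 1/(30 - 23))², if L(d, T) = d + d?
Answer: 2304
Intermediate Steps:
L(d, T) = 2*d
L(24, 1/(30 - 23))² = (2*24)² = 48² = 2304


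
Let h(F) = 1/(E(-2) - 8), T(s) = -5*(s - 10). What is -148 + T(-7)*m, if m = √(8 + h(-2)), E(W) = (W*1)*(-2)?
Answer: -148 + 85*√31/2 ≈ 88.630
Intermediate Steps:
E(W) = -2*W (E(W) = W*(-2) = -2*W)
T(s) = 50 - 5*s (T(s) = -5*(-10 + s) = 50 - 5*s)
h(F) = -¼ (h(F) = 1/(-2*(-2) - 8) = 1/(4 - 8) = 1/(-4) = -¼)
m = √31/2 (m = √(8 - ¼) = √(31/4) = √31/2 ≈ 2.7839)
-148 + T(-7)*m = -148 + (50 - 5*(-7))*(√31/2) = -148 + (50 + 35)*(√31/2) = -148 + 85*(√31/2) = -148 + 85*√31/2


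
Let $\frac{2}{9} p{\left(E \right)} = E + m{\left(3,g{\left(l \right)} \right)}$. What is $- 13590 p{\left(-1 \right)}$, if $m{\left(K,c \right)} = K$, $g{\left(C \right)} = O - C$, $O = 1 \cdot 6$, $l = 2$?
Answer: $-122310$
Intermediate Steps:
$O = 6$
$g{\left(C \right)} = 6 - C$
$p{\left(E \right)} = \frac{27}{2} + \frac{9 E}{2}$ ($p{\left(E \right)} = \frac{9 \left(E + 3\right)}{2} = \frac{9 \left(3 + E\right)}{2} = \frac{27}{2} + \frac{9 E}{2}$)
$- 13590 p{\left(-1 \right)} = - 13590 \left(\frac{27}{2} + \frac{9}{2} \left(-1\right)\right) = - 13590 \left(\frac{27}{2} - \frac{9}{2}\right) = \left(-13590\right) 9 = -122310$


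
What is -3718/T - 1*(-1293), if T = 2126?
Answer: 1372600/1063 ≈ 1291.3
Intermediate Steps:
-3718/T - 1*(-1293) = -3718/2126 - 1*(-1293) = -3718*1/2126 + 1293 = -1859/1063 + 1293 = 1372600/1063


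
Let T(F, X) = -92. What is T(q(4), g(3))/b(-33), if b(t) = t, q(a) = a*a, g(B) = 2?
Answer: 92/33 ≈ 2.7879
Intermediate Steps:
q(a) = a²
T(q(4), g(3))/b(-33) = -92/(-33) = -92*(-1/33) = 92/33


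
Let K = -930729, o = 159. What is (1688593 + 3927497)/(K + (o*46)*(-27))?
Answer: -1872030/376069 ≈ -4.9779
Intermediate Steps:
(1688593 + 3927497)/(K + (o*46)*(-27)) = (1688593 + 3927497)/(-930729 + (159*46)*(-27)) = 5616090/(-930729 + 7314*(-27)) = 5616090/(-930729 - 197478) = 5616090/(-1128207) = 5616090*(-1/1128207) = -1872030/376069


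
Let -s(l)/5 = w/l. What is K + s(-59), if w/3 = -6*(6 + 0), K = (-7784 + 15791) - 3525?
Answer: 263898/59 ≈ 4472.8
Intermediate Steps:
K = 4482 (K = 8007 - 3525 = 4482)
w = -108 (w = 3*(-6*(6 + 0)) = 3*(-6*6) = 3*(-36) = -108)
s(l) = 540/l (s(l) = -(-540)/l = 540/l)
K + s(-59) = 4482 + 540/(-59) = 4482 + 540*(-1/59) = 4482 - 540/59 = 263898/59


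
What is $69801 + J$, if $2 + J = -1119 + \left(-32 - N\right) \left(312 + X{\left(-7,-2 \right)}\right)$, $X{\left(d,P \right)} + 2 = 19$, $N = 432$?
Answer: $-83976$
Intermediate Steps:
$X{\left(d,P \right)} = 17$ ($X{\left(d,P \right)} = -2 + 19 = 17$)
$J = -153777$ ($J = -2 + \left(-1119 + \left(-32 - 432\right) \left(312 + 17\right)\right) = -2 + \left(-1119 + \left(-32 - 432\right) 329\right) = -2 - 153775 = -153777$)
$69801 + J = 69801 - 153777 = -83976$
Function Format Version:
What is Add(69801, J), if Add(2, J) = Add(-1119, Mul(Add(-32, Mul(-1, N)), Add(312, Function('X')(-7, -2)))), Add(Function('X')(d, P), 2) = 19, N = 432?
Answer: -83976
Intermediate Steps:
Function('X')(d, P) = 17 (Function('X')(d, P) = Add(-2, 19) = 17)
J = -153777 (J = Add(-2, Add(-1119, Mul(Add(-32, Mul(-1, 432)), Add(312, 17)))) = Add(-2, Add(-1119, Mul(Add(-32, -432), 329))) = Add(-2, Add(-1119, Mul(-464, 329))) = Add(-2, Add(-1119, -152656)) = Add(-2, -153775) = -153777)
Add(69801, J) = Add(69801, -153777) = -83976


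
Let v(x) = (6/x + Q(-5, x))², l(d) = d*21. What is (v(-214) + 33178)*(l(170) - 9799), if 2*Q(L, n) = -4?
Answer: -2366409626519/11449 ≈ -2.0669e+8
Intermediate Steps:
Q(L, n) = -2 (Q(L, n) = (½)*(-4) = -2)
l(d) = 21*d
v(x) = (-2 + 6/x)² (v(x) = (6/x - 2)² = (-2 + 6/x)²)
(v(-214) + 33178)*(l(170) - 9799) = (4*(3 - 1*(-214))²/(-214)² + 33178)*(21*170 - 9799) = (4*(1/45796)*(3 + 214)² + 33178)*(3570 - 9799) = (4*(1/45796)*217² + 33178)*(-6229) = (4*(1/45796)*47089 + 33178)*(-6229) = (47089/11449 + 33178)*(-6229) = (379902011/11449)*(-6229) = -2366409626519/11449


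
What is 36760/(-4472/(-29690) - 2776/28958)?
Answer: 987652769225/1471273 ≈ 6.7129e+5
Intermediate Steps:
36760/(-4472/(-29690) - 2776/28958) = 36760/(-4472*(-1/29690) - 2776*1/28958) = 36760/(2236/14845 - 1388/14479) = 36760/(11770184/214940755) = 36760*(214940755/11770184) = 987652769225/1471273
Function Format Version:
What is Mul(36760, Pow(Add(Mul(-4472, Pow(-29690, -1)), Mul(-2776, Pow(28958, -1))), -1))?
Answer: Rational(987652769225, 1471273) ≈ 6.7129e+5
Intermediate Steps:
Mul(36760, Pow(Add(Mul(-4472, Pow(-29690, -1)), Mul(-2776, Pow(28958, -1))), -1)) = Mul(36760, Pow(Add(Mul(-4472, Rational(-1, 29690)), Mul(-2776, Rational(1, 28958))), -1)) = Mul(36760, Pow(Add(Rational(2236, 14845), Rational(-1388, 14479)), -1)) = Mul(36760, Pow(Rational(11770184, 214940755), -1)) = Mul(36760, Rational(214940755, 11770184)) = Rational(987652769225, 1471273)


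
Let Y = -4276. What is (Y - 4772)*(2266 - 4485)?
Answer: 20077512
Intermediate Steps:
(Y - 4772)*(2266 - 4485) = (-4276 - 4772)*(2266 - 4485) = -9048*(-2219) = 20077512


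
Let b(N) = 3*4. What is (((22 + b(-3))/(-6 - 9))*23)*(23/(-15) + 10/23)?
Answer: 12886/225 ≈ 57.271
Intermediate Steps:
b(N) = 12
(((22 + b(-3))/(-6 - 9))*23)*(23/(-15) + 10/23) = (((22 + 12)/(-6 - 9))*23)*(23/(-15) + 10/23) = ((34/(-15))*23)*(23*(-1/15) + 10*(1/23)) = ((34*(-1/15))*23)*(-23/15 + 10/23) = -34/15*23*(-379/345) = -782/15*(-379/345) = 12886/225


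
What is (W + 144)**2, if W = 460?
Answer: 364816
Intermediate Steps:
(W + 144)**2 = (460 + 144)**2 = 604**2 = 364816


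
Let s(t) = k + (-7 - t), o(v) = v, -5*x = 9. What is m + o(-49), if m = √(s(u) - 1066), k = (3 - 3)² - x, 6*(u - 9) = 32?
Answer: -49 + I*√244245/15 ≈ -49.0 + 32.947*I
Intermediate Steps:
u = 43/3 (u = 9 + (⅙)*32 = 9 + 16/3 = 43/3 ≈ 14.333)
x = -9/5 (x = -⅕*9 = -9/5 ≈ -1.8000)
k = 9/5 (k = (3 - 3)² - 1*(-9/5) = 0² + 9/5 = 0 + 9/5 = 9/5 ≈ 1.8000)
s(t) = -26/5 - t (s(t) = 9/5 + (-7 - t) = -26/5 - t)
m = I*√244245/15 (m = √((-26/5 - 1*43/3) - 1066) = √((-26/5 - 43/3) - 1066) = √(-293/15 - 1066) = √(-16283/15) = I*√244245/15 ≈ 32.947*I)
m + o(-49) = I*√244245/15 - 49 = -49 + I*√244245/15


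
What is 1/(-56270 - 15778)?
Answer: -1/72048 ≈ -1.3880e-5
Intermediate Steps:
1/(-56270 - 15778) = 1/(-72048) = -1/72048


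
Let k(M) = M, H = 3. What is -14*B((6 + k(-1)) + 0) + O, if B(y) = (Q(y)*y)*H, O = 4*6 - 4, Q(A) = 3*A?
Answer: -3130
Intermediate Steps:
O = 20 (O = 24 - 4 = 20)
B(y) = 9*y² (B(y) = ((3*y)*y)*3 = (3*y²)*3 = 9*y²)
-14*B((6 + k(-1)) + 0) + O = -126*((6 - 1) + 0)² + 20 = -126*(5 + 0)² + 20 = -126*5² + 20 = -126*25 + 20 = -14*225 + 20 = -3150 + 20 = -3130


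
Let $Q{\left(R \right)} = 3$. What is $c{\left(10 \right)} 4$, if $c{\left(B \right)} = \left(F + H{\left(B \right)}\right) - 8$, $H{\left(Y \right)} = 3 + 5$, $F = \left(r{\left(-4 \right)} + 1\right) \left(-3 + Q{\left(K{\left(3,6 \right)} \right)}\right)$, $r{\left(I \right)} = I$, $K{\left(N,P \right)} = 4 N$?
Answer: $0$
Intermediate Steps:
$F = 0$ ($F = \left(-4 + 1\right) \left(-3 + 3\right) = \left(-3\right) 0 = 0$)
$H{\left(Y \right)} = 8$
$c{\left(B \right)} = 0$ ($c{\left(B \right)} = \left(0 + 8\right) - 8 = 8 - 8 = 0$)
$c{\left(10 \right)} 4 = 0 \cdot 4 = 0$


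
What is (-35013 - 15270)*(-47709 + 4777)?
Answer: 2158749756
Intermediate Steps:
(-35013 - 15270)*(-47709 + 4777) = -50283*(-42932) = 2158749756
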